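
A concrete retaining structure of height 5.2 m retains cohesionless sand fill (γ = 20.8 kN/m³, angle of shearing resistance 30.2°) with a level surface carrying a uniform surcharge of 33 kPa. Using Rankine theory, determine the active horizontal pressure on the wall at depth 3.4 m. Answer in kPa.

34.3 kPa

K_a = (1 − sin φ)/(1 + sin φ) = 0.3307.
σ_v = γz + q = 20.8 × 3.4 + 33 = 103.7 kPa.
σ_h = K_a σ_v = 0.3307 × 103.7 = 34.30 kPa.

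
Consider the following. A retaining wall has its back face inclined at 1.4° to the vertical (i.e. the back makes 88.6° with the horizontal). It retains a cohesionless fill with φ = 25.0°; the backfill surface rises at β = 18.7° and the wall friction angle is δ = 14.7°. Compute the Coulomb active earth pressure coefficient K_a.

0.537

K_a = sin²(α+φ) / [sin²α · sin(α−δ) · (1 + √{sin(φ+δ)sin(φ−β) / (sin(α−δ)sin(α+β))})²].
With α = 88.6°, φ = 25.0°, δ = 14.7°, β = 18.7°: K_a = 0.5368.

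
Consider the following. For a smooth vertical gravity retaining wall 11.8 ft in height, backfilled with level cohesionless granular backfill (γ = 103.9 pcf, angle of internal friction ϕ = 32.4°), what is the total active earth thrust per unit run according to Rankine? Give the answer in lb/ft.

K_a = tan²(45° − φ/2) = 0.3022.
P_a = ½ K_a γ H² = 0.5 × 0.3022 × 103.9 × 11.8² = 2186 lb/ft.

2190 lb/ft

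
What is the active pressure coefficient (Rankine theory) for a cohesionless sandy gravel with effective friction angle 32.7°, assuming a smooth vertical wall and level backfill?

0.298

K_a = (1 − sin φ)/(1 + sin φ) = (1 − sin 32.7°)/(1 + sin 32.7°) = 0.2985.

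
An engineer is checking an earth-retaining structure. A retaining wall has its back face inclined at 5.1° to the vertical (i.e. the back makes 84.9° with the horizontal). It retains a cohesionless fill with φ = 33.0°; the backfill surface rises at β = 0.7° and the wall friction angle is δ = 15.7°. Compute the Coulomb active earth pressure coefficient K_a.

0.307

K_a = sin²(α+φ) / [sin²α · sin(α−δ) · (1 + √{sin(φ+δ)sin(φ−β) / (sin(α−δ)sin(α+β))})²].
With α = 84.9°, φ = 33.0°, δ = 15.7°, β = 0.7°: K_a = 0.3070.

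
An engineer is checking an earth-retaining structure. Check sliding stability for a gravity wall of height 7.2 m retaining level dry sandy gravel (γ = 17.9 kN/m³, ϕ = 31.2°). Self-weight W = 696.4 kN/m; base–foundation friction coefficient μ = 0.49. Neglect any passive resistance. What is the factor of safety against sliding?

2.32

K_a = tan²(45° − 31.2°/2) = 0.3175.
P_a = ½K_aγH² = 0.5×0.3175×17.9×7.2² = 147.3 kN/m, acting at H/3 = 2.400 m above the base.
FS_sliding = μW / P_a = 0.49×696.4 / 147.3 = 2.316.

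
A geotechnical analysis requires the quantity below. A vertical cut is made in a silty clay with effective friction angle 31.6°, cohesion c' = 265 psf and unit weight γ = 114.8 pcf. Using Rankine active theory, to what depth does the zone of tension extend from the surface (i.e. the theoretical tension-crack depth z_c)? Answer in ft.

8.26 ft

K_a = tan²(45° − 31.6°/2) = 0.3123; √K_a = 0.5589.
The active pressure is zero where K_a γ z = 2c√K_a, so z_c = 2c/(γ√K_a) = 2×265/(114.8×0.5589) = 8.261 ft.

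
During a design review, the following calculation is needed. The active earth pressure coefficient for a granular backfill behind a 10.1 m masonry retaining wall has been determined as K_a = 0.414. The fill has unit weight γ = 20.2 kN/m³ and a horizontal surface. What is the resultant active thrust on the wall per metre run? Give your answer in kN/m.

P = ½ K_a γ H² = 0.5 × 0.414 × 20.2 × 10.1² = 426.5 kN/m.

427 kN/m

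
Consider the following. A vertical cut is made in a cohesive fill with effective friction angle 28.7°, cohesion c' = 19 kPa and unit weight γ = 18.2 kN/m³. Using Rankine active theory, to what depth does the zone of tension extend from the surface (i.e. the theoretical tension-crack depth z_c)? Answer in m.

3.52 m

K_a = tan²(45° − 28.7°/2) = 0.3511; √K_a = 0.5926.
The active pressure is zero where K_a γ z = 2c√K_a, so z_c = 2c/(γ√K_a) = 2×19/(18.2×0.5926) = 3.523 m.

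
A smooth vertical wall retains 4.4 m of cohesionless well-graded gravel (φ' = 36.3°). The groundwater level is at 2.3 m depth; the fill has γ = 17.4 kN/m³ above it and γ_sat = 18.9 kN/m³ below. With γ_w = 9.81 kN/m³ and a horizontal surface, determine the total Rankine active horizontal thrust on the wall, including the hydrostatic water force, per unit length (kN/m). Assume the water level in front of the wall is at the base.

K_a = tan²(45° − φ/2) = 0.2563.
γ' = 18.9 − 9.81 = 9.090 kN/m³. Depth below WT = 2.1 m.
σ'_h at WT = K_a γ d_w = 10.26 kPa; at base = 10.26 + K_a γ' × 2.1 = 15.15 kPa.
P₁ (0–2.3 m) = ½×10.26×2.3 = 11.79. P₂ (2.3–4.4 m) = ½(10.26+15.15)×2.1 = 26.67.
P_w = ½ γ_w h₂² = 0.5×9.81×2.1² = 21.63. Total = 11.79+26.67+21.63 = 60.10 kN/m.

60.1 kN/m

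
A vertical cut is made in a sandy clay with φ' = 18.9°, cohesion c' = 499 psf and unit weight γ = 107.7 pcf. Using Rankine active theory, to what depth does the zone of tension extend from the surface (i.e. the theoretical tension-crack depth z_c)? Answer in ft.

13.0 ft

K_a = tan²(45° − 18.9°/2) = 0.5107; √K_a = 0.7146.
The active pressure is zero where K_a γ z = 2c√K_a, so z_c = 2c/(γ√K_a) = 2×499/(107.7×0.7146) = 12.97 ft.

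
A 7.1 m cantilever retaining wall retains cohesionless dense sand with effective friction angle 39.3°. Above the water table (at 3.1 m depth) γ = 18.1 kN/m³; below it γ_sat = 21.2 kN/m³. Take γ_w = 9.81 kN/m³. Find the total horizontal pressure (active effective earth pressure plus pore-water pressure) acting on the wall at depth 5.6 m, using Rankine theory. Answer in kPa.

43.5 kPa

K_a = (1 − sin φ)/(1 + sin φ) = 0.2245.
γ' = 21.2 − 9.81 = 11.39 kN/m³.
Effective vertical stress at 5.6 m: σ'_v = 18.1×3.1 + 11.39×2.50 = 84.58 kPa.
σ'_h = K_a σ'_v = 0.2245 × 84.58 = 18.99 kPa; u = γ_w × 2.50 = 24.52 kPa.
Total σ_h = 18.99 + 24.52 = 43.51 kPa.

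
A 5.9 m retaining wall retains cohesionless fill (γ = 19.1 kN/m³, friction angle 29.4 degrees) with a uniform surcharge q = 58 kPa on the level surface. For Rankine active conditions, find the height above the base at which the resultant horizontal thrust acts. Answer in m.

K_a = 0.3415.
Triangular part P₁ = ½K_aγH² = 113.5 at H/3 = 1.967 m; rectangular part P₂ = K_a q H = 116.9 at H/2 = 2.950 m.
ȳ = (P₁·1.967 + P₂·2.950)/(P₁+P₂) = 2.465 m.

2.47 m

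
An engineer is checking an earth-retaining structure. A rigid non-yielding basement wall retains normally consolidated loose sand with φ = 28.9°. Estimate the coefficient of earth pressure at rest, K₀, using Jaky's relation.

K₀ = 1 − sin φ' = 1 − sin 28.9° = 0.5167.

0.517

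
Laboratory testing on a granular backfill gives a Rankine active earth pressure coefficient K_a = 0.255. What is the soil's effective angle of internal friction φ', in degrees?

36.4°

K_a = tan²(45° − φ/2) ⇒ 45° − φ/2 = arctan(√0.255) = 26.79°.
φ = 2(45° − 26.79°) = 36.41°.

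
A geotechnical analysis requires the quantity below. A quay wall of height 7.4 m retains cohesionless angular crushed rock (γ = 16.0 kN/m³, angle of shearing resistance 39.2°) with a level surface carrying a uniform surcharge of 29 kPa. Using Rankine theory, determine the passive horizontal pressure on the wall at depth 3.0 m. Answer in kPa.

K_p = (1 + sin φ)/(1 − sin φ) = 4.435.
σ_v = γz + q = 16.0 × 3.0 + 29 = 77.00 kPa.
σ_h = K_p σ_v = 4.435 × 77.00 = 341.5 kPa.

342 kPa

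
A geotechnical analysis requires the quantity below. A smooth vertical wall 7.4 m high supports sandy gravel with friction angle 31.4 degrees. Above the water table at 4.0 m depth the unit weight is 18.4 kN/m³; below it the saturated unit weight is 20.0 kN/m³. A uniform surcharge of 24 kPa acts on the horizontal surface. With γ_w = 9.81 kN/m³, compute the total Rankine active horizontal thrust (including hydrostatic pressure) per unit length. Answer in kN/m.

256 kN/m

K_a = tan²(45° − φ/2) = 0.3149.
γ' = 20.0 − 9.81 = 10.19 kN/m³. h₂ = H − d_w = 3.4 m.
σ'_h: at surface K_a·q = 7.558; at WT K_a(q+γd_w) = 30.74; at base K_a(q+γd_w+γ'h₂) = 41.65 kPa.
P₁ = ½(7.558+30.74)×4.0 = 76.59; P₂ = ½(30.74+41.65)×3.4 = 123.0; P_w = ½γ_w h₂² = 56.70.
Total = 76.59+123.0+56.70 = 256.3 kN/m.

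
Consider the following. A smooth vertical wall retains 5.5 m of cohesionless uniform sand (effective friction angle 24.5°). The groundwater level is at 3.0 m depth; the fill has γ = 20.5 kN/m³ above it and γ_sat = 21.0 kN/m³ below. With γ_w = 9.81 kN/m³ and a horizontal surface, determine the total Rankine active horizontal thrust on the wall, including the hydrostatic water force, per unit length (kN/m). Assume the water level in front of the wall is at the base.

K_a = tan²(45° − φ/2) = 0.4137.
γ' = 21.0 − 9.81 = 11.19 kN/m³. Depth below WT = 2.5 m.
σ'_h at WT = K_a γ d_w = 25.44 kPa; at base = 25.44 + K_a γ' × 2.5 = 37.02 kPa.
P₁ (0–3.0 m) = ½×25.44×3.0 = 38.17. P₂ (3.0–5.5 m) = ½(25.44+37.02)×2.5 = 78.08.
P_w = ½ γ_w h₂² = 0.5×9.81×2.5² = 30.66. Total = 38.17+78.08+30.66 = 146.9 kN/m.

147 kN/m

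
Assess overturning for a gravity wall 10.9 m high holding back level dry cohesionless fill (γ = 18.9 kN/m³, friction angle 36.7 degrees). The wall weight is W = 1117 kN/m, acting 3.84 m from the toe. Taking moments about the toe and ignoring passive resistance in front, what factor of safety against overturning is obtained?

4.17

K_a = tan²(45° − 36.7°/2) = 0.2519.
P_a = ½K_aγH² = 0.5×0.2519×18.9×10.9² = 282.8 kN/m, acting at H/3 = 3.633 m above the base.
Overturning moment M_o = P_a × H/3 = 282.8 × 3.633 = 1027.
Resisting moment M_r = W × 3.84 = 1117 × 3.84 = 4289.
FS_overturning = M_r/M_o = 4289/1027 = 4.175.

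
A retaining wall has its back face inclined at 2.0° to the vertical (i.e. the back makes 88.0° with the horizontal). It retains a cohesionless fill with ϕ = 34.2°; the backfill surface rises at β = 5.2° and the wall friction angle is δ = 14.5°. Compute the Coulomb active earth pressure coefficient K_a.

0.286

K_a = sin²(α+φ) / [sin²α · sin(α−δ) · (1 + √{sin(φ+δ)sin(φ−β) / (sin(α−δ)sin(α+β))})²].
With α = 88.0°, φ = 34.2°, δ = 14.5°, β = 5.2°: K_a = 0.2860.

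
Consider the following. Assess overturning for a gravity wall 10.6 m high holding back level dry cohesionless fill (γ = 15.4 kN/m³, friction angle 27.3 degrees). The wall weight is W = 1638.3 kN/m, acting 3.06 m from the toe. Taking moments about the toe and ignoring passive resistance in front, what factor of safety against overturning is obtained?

K_a = tan²(45° − 27.3°/2) = 0.3711.
P_a = ½K_aγH² = 0.5×0.3711×15.4×10.6² = 321.1 kN/m, acting at H/3 = 3.533 m above the base.
Overturning moment M_o = P_a × H/3 = 321.1 × 3.533 = 1135.
Resisting moment M_r = W × 3.06 = 1638.3 × 3.06 = 5013.
FS_overturning = M_r/M_o = 5013/1135 = 4.419.

4.42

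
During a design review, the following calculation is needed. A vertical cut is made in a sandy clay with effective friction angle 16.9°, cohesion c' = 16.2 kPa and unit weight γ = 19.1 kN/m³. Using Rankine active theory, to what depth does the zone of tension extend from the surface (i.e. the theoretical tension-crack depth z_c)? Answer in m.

2.29 m

K_a = tan²(45° − 16.9°/2) = 0.5495; √K_a = 0.7413.
The active pressure is zero where K_a γ z = 2c√K_a, so z_c = 2c/(γ√K_a) = 2×16.2/(19.1×0.7413) = 2.288 m.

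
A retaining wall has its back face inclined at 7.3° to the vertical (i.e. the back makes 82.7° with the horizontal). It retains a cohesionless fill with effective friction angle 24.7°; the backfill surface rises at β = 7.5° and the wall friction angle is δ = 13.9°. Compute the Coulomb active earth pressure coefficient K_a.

0.476

K_a = sin²(α+φ) / [sin²α · sin(α−δ) · (1 + √{sin(φ+δ)sin(φ−β) / (sin(α−δ)sin(α+β))})²].
With α = 82.7°, φ = 24.7°, δ = 13.9°, β = 7.5°: K_a = 0.4755.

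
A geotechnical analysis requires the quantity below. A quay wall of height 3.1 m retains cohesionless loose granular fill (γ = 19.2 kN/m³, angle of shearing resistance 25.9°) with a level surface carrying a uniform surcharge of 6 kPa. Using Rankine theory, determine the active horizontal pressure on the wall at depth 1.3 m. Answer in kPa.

K_a = (1 − sin φ)/(1 + sin φ) = 0.3920.
σ_v = γz + q = 19.2 × 1.3 + 6 = 30.96 kPa.
σ_h = K_a σ_v = 0.3920 × 30.96 = 12.14 kPa.

12.1 kPa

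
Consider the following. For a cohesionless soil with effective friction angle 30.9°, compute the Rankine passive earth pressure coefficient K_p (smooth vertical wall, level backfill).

K_p = (1 + sin φ)/(1 − sin φ) = tan²(45° + 30.9°/2) = 3.111.

3.11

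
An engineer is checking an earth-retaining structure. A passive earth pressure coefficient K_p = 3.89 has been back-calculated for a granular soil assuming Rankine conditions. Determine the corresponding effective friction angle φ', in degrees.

K_p = (1+sin φ)/(1−sin φ) ⇒ sin φ = (K_p − 1)/(K_p + 1) = 0.5910.
φ = arcsin(0.5910) = 36.23°.

36.2°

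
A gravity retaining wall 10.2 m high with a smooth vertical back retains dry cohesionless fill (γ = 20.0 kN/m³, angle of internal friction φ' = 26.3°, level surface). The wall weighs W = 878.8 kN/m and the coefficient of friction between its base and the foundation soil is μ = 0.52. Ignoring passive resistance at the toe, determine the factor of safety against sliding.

K_a = tan²(45° − 26.3°/2) = 0.3859.
P_a = ½K_aγH² = 0.5×0.3859×20.0×10.2² = 401.5 kN/m, acting at H/3 = 3.400 m above the base.
FS_sliding = μW / P_a = 0.52×878.8 / 401.5 = 1.138.

1.14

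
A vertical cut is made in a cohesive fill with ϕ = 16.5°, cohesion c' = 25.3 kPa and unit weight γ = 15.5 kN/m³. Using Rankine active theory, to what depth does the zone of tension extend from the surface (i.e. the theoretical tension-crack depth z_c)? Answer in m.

4.37 m

K_a = tan²(45° − 16.5°/2) = 0.5576; √K_a = 0.7467.
The active pressure is zero where K_a γ z = 2c√K_a, so z_c = 2c/(γ√K_a) = 2×25.3/(15.5×0.7467) = 4.372 m.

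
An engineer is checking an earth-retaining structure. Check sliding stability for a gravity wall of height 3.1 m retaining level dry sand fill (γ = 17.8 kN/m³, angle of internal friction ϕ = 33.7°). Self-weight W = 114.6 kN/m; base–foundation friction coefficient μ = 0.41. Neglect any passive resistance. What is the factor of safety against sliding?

K_a = tan²(45° − 33.7°/2) = 0.2863.
P_a = ½K_aγH² = 0.5×0.2863×17.8×3.1² = 24.49 kN/m, acting at H/3 = 1.033 m above the base.
FS_sliding = μW / P_a = 0.41×114.6 / 24.49 = 1.919.

1.92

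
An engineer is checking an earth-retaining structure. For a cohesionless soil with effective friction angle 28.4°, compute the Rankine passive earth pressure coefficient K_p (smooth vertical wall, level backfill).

2.81

K_p = (1 + sin φ)/(1 − sin φ) = tan²(45° + 28.4°/2) = 2.814.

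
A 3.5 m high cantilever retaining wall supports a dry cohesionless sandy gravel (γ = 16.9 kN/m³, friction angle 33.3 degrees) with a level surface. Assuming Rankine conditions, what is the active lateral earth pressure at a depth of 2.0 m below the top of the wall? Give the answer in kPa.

K_a = (1 − sin φ)/(1 + sin φ) = 0.2911.
σ_h = K_a γ z = 0.2911 × 16.9 × 2.0 = 9.840 kPa.

9.84 kPa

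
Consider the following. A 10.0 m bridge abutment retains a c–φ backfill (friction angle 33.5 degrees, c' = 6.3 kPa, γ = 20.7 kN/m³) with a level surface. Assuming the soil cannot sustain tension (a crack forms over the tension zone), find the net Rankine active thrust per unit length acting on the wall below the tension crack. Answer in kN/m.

235 kN/m

K_a = 0.2887; √K_a = 0.5373.
Tension-crack depth z_c = 2c/(γ√K_a) = 2×6.3/(20.7×0.5373) = 1.133 m.
σ_a at base = K_a γ H − 2c√K_a = 0.2887×20.7×10.0 − 2×6.3×0.5373 = 52.99 kPa.
P_a = ½ × 52.99 × (H − z_c) = 0.5×52.99×8.867 = 234.9 kN/m.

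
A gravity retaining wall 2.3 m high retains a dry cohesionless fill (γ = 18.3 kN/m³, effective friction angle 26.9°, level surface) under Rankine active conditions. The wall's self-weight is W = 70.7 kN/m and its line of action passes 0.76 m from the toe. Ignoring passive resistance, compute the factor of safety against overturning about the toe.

3.84

K_a = tan²(45° − 26.9°/2) = 0.3770.
P_a = ½K_aγH² = 0.5×0.3770×18.3×2.3² = 18.25 kN/m, acting at H/3 = 0.7667 m above the base.
Overturning moment M_o = P_a × H/3 = 18.25 × 0.7667 = 13.99.
Resisting moment M_r = W × 0.76 = 70.7 × 0.76 = 53.73.
FS_overturning = M_r/M_o = 53.73/13.99 = 3.841.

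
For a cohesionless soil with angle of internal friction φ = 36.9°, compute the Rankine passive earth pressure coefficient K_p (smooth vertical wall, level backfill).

4.01

K_p = (1 + sin φ)/(1 − sin φ) = tan²(45° + 36.9°/2) = 4.005.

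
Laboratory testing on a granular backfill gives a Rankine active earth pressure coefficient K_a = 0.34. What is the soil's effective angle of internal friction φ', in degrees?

K_a = tan²(45° − φ/2) ⇒ 45° − φ/2 = arctan(√0.34) = 30.25°.
φ = 2(45° − 30.25°) = 29.51°.

29.5°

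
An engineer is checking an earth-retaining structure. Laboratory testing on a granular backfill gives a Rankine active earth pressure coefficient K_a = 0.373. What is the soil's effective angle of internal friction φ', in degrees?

K_a = tan²(45° − φ/2) ⇒ 45° − φ/2 = arctan(√0.373) = 31.41°.
φ = 2(45° − 31.41°) = 27.17°.

27.2°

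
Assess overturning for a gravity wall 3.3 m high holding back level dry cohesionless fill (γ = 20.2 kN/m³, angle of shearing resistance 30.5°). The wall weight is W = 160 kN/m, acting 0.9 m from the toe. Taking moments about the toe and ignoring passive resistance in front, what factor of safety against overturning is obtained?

3.64

K_a = tan²(45° − 30.5°/2) = 0.3267.
P_a = ½K_aγH² = 0.5×0.3267×20.2×3.3² = 35.93 kN/m, acting at H/3 = 1.100 m above the base.
Overturning moment M_o = P_a × H/3 = 35.93 × 1.100 = 39.52.
Resisting moment M_r = W × 0.9 = 160 × 0.9 = 144.0.
FS_overturning = M_r/M_o = 144.0/39.52 = 3.643.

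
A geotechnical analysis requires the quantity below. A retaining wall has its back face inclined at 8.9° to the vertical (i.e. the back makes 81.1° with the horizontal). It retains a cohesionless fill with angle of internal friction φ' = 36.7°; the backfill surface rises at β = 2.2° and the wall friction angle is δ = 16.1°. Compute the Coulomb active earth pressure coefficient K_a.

K_a = sin²(α+φ) / [sin²α · sin(α−δ) · (1 + √{sin(φ+δ)sin(φ−β) / (sin(α−δ)sin(α+β))})²].
With α = 81.1°, φ = 36.7°, δ = 16.1°, β = 2.2°: K_a = 0.3032.

0.303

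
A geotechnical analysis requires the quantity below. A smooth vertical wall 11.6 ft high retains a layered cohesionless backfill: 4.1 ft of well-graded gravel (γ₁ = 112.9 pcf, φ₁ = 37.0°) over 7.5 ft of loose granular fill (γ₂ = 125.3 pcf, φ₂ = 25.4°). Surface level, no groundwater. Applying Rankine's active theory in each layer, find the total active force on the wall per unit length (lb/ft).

3030 lb/ft

K_a1 = tan²(45°−37.0°/2) = 0.2486; K_a2 = tan²(45°−25.4°/2) = 0.3996.
Layer 1: σ at base = K_a1 γ₁ h₁ = 115.1 psf; P₁ = ½×115.1×4.1 = 235.9.
Layer 2: σ_v at top = γ₁h₁ = 462.9; σ_h top = K_a2×462.9 = 185.0; σ_h base = K_a2×(462.9+125.3×7.5) = 560.6.
P₂ = ½(185.0+560.6)×7.5 = 2796. Total P_a = 235.9+2796 = 3032 lb/ft.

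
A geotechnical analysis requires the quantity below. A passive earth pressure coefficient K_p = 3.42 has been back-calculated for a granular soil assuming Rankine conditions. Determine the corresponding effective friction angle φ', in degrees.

33.2°

K_p = (1+sin φ)/(1−sin φ) ⇒ sin φ = (K_p − 1)/(K_p + 1) = 0.5475.
φ = arcsin(0.5475) = 33.20°.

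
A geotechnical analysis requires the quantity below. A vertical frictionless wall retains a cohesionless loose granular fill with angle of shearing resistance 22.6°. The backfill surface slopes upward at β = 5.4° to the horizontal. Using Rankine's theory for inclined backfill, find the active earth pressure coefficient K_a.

K_a = cos β · (cos β − √(cos²β − cos²φ)) / (cos β + √(cos²β − cos²φ)).
cos β = 0.9956, cos φ = 0.9232, √(cos²β − cos²φ) = 0.3726.
K_a = 0.9956 × (0.9956 − 0.3726)/(0.9956 + 0.3726) = 0.4533.

0.453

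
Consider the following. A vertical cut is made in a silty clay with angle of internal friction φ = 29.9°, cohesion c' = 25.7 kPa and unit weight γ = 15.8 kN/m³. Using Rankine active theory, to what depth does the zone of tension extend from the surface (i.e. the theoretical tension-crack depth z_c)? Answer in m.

K_a = tan²(45° − 29.9°/2) = 0.3347; √K_a = 0.5785.
The active pressure is zero where K_a γ z = 2c√K_a, so z_c = 2c/(γ√K_a) = 2×25.7/(15.8×0.5785) = 5.623 m.

5.62 m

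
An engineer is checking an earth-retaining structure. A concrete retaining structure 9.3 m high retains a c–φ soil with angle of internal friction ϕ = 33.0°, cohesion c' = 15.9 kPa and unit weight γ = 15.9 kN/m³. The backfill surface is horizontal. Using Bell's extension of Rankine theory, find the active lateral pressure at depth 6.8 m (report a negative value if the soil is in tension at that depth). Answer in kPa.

14.6 kPa

K_a = (1 − sin φ)/(1 + sin φ) = 0.2948.
σ_a = K_a γ z − 2c√K_a = 0.2948×15.9×6.8 − 2×15.9×0.5430 = 14.61 kPa.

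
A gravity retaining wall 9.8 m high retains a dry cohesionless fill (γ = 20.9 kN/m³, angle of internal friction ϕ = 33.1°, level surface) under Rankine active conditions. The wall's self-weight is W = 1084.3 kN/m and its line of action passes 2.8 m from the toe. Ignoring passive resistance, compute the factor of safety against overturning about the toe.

K_a = tan²(45° − 33.1°/2) = 0.2936.
P_a = ½K_aγH² = 0.5×0.2936×20.9×9.8² = 294.6 kN/m, acting at H/3 = 3.267 m above the base.
Overturning moment M_o = P_a × H/3 = 294.6 × 3.267 = 962.5.
Resisting moment M_r = W × 2.8 = 1084.3 × 2.8 = 3036.
FS_overturning = M_r/M_o = 3036/962.5 = 3.154.

3.15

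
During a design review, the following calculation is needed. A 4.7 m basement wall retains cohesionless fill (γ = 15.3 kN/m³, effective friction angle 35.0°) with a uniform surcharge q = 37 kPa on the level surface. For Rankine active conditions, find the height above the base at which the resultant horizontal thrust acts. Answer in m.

K_a = 0.2710.
Triangular part P₁ = ½K_aγH² = 45.79 at H/3 = 1.567 m; rectangular part P₂ = K_a q H = 47.13 at H/2 = 2.350 m.
ȳ = (P₁·1.567 + P₂·2.350)/(P₁+P₂) = 1.964 m.

1.96 m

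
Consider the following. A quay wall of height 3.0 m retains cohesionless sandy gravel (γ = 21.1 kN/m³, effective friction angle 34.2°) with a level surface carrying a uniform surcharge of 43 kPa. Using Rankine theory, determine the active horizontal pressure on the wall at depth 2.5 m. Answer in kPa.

26.8 kPa

K_a = (1 − sin φ)/(1 + sin φ) = 0.2803.
σ_v = γz + q = 21.1 × 2.5 + 43 = 95.75 kPa.
σ_h = K_a σ_v = 0.2803 × 95.75 = 26.84 kPa.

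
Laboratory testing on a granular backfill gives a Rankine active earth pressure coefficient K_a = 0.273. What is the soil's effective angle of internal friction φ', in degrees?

34.8°

K_a = tan²(45° − φ/2) ⇒ 45° − φ/2 = arctan(√0.273) = 27.59°.
φ = 2(45° − 27.59°) = 34.83°.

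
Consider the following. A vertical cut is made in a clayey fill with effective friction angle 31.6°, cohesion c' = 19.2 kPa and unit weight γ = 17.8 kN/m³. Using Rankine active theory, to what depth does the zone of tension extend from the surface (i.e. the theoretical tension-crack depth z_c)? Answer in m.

3.86 m

K_a = tan²(45° − 31.6°/2) = 0.3123; √K_a = 0.5589.
The active pressure is zero where K_a γ z = 2c√K_a, so z_c = 2c/(γ√K_a) = 2×19.2/(17.8×0.5589) = 3.860 m.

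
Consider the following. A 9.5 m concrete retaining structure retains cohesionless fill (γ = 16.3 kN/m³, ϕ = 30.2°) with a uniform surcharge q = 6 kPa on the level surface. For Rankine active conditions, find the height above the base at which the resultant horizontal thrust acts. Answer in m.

K_a = 0.3307.
Triangular part P₁ = ½K_aγH² = 243.2 at H/3 = 3.167 m; rectangular part P₂ = K_a q H = 18.85 at H/2 = 4.750 m.
ȳ = (P₁·3.167 + P₂·4.750)/(P₁+P₂) = 3.281 m.

3.28 m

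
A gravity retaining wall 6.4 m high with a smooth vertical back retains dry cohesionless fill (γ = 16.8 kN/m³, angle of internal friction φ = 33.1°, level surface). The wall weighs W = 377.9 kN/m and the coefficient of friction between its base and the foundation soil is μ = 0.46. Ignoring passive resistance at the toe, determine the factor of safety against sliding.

1.72

K_a = tan²(45° − 33.1°/2) = 0.2936.
P_a = ½K_aγH² = 0.5×0.2936×16.8×6.4² = 101.0 kN/m, acting at H/3 = 2.133 m above the base.
FS_sliding = μW / P_a = 0.46×377.9 / 101.0 = 1.721.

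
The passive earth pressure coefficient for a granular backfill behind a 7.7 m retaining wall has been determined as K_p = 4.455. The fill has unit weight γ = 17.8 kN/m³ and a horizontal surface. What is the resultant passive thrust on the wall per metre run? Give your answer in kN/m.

2350 kN/m

P = ½ K_p γ H² = 0.5 × 4.455 × 17.8 × 7.7² = 2351 kN/m.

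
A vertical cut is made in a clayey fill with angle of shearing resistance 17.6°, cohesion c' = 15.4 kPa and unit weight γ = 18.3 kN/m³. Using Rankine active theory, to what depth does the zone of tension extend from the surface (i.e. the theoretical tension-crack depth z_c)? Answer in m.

K_a = tan²(45° − 17.6°/2) = 0.5357; √K_a = 0.7319.
The active pressure is zero where K_a γ z = 2c√K_a, so z_c = 2c/(γ√K_a) = 2×15.4/(18.3×0.7319) = 2.300 m.

2.30 m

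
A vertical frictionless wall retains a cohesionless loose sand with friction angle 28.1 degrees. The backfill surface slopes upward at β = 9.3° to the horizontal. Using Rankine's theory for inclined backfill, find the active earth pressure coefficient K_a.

0.376

K_a = cos β · (cos β − √(cos²β − cos²φ)) / (cos β + √(cos²β − cos²φ)).
cos β = 0.9869, cos φ = 0.8821, √(cos²β − cos²φ) = 0.4424.
K_a = 0.9869 × (0.9869 − 0.4424)/(0.9869 + 0.4424) = 0.3759.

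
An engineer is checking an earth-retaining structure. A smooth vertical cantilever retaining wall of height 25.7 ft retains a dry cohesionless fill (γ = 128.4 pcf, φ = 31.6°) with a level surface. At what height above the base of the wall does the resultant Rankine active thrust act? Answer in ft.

8.57 ft

K_a = 0.3123.
The pressure distribution is triangular, so the resultant acts at H/3 above the base = 25.7/3 = 8.567 ft.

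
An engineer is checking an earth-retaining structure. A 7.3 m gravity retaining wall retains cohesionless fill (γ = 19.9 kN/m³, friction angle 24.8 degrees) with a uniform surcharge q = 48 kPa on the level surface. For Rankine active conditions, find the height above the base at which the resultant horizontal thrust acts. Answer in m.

K_a = 0.4090.
Triangular part P₁ = ½K_aγH² = 216.9 at H/3 = 2.433 m; rectangular part P₂ = K_a q H = 143.3 at H/2 = 3.650 m.
ȳ = (P₁·2.433 + P₂·3.650)/(P₁+P₂) = 2.917 m.

2.92 m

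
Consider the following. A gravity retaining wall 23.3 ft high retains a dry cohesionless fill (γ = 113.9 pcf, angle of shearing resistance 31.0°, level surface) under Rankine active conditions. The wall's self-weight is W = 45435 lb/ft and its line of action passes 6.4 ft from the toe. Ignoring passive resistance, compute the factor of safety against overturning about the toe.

3.78

K_a = tan²(45° − 31.0°/2) = 0.3201.
P_a = ½K_aγH² = 0.5×0.3201×113.9×23.3² = 9897 lb/ft, acting at H/3 = 7.767 ft above the base.
Overturning moment M_o = P_a × H/3 = 9897 × 7.767 = 76860.
Resisting moment M_r = W × 6.4 = 45435 × 6.4 = 290800.
FS_overturning = M_r/M_o = 290800/76860 = 3.783.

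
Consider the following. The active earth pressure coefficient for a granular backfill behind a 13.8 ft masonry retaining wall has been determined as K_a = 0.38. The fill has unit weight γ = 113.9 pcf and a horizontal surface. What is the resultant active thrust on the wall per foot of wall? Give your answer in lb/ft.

P = ½ K_a γ H² = 0.5 × 0.38 × 113.9 × 13.8² = 4121 lb/ft.

4120 lb/ft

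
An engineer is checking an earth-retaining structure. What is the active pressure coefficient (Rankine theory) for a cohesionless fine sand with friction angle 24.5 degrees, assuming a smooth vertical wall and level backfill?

K_a = tan²(45° − φ/2) = tan²(32.75°) = 0.4137.

0.414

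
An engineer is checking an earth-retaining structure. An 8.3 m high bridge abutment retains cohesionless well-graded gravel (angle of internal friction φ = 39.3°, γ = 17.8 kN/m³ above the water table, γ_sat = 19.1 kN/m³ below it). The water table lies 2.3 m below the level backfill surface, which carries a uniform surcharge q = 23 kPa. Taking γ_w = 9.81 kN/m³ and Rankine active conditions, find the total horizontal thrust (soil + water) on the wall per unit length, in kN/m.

K_a = tan²(45° − φ/2) = 0.2245.
γ' = 19.1 − 9.81 = 9.290 kN/m³. h₂ = H − d_w = 6.0 m.
σ'_h: at surface K_a·q = 5.162; at WT K_a(q+γd_w) = 14.35; at base K_a(q+γd_w+γ'h₂) = 26.86 kPa.
P₁ = ½(5.162+14.35)×2.3 = 22.44; P₂ = ½(14.35+26.86)×6.0 = 123.6; P_w = ½γ_w h₂² = 176.6.
Total = 22.44+123.6+176.6 = 322.7 kN/m.

323 kN/m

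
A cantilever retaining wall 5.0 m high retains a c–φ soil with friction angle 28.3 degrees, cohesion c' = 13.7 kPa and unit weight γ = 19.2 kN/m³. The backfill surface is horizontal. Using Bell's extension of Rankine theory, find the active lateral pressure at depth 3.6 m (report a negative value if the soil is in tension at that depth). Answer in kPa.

8.29 kPa

K_a = (1 − sin φ)/(1 + sin φ) = 0.3568.
σ_a = K_a γ z − 2c√K_a = 0.3568×19.2×3.6 − 2×13.7×0.5973 = 8.294 kPa.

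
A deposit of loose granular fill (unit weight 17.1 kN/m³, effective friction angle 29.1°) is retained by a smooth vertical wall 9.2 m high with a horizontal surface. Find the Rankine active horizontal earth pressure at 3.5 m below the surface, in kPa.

20.7 kPa

K_a = (1 − sin φ)/(1 + sin φ) = 0.3456.
σ_h = K_a γ z = 0.3456 × 17.1 × 3.5 = 20.68 kPa.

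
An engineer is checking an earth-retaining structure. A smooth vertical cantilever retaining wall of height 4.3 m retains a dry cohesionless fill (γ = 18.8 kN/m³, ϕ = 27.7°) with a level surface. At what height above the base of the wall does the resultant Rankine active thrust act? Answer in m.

1.43 m

K_a = 0.3653.
The pressure distribution is triangular, so the resultant acts at H/3 above the base = 4.3/3 = 1.433 m.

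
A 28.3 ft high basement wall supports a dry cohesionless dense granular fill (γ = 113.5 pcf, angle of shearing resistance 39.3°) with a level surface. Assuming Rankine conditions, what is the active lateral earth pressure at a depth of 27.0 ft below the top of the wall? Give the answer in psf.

688 psf

K_a = (1 − sin φ)/(1 + sin φ) = 0.2245.
σ_h = K_a γ z = 0.2245 × 113.5 × 27.0 = 687.8 psf.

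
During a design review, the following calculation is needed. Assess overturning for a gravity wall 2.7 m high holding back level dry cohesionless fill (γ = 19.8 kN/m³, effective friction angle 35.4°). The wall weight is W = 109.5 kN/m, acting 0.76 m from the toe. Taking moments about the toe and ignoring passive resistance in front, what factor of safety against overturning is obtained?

4.81

K_a = tan²(45° − 35.4°/2) = 0.2664.
P_a = ½K_aγH² = 0.5×0.2664×19.8×2.7² = 19.23 kN/m, acting at H/3 = 0.9000 m above the base.
Overturning moment M_o = P_a × H/3 = 19.23 × 0.9000 = 17.30.
Resisting moment M_r = W × 0.76 = 109.5 × 0.76 = 83.22.
FS_overturning = M_r/M_o = 83.22/17.30 = 4.809.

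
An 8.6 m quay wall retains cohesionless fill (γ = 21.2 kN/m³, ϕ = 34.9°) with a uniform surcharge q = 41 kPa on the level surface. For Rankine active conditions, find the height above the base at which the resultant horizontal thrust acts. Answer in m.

3.31 m

K_a = 0.2721.
Triangular part P₁ = ½K_aγH² = 213.4 at H/3 = 2.867 m; rectangular part P₂ = K_a q H = 95.96 at H/2 = 4.300 m.
ȳ = (P₁·2.867 + P₂·4.300)/(P₁+P₂) = 3.311 m.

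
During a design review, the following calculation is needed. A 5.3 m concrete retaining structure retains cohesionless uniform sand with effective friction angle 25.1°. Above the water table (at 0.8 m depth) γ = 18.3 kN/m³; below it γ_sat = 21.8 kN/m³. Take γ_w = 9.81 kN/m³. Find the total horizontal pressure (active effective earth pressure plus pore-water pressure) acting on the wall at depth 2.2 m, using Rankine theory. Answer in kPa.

26.4 kPa

K_a = (1 − sin φ)/(1 + sin φ) = 0.4043.
γ' = 21.8 − 9.81 = 11.99 kN/m³.
Effective vertical stress at 2.2 m: σ'_v = 18.3×0.8 + 11.99×1.40 = 31.43 kPa.
σ'_h = K_a σ'_v = 0.4043 × 31.43 = 12.71 kPa; u = γ_w × 1.40 = 13.73 kPa.
Total σ_h = 12.71 + 13.73 = 26.44 kPa.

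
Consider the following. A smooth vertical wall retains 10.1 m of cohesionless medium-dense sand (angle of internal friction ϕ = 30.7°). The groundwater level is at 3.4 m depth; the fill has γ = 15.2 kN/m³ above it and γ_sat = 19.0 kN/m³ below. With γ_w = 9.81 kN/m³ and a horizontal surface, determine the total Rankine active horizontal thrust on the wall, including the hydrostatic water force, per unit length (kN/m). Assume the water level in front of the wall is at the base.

K_a = tan²(45° − φ/2) = 0.3240.
γ' = 19.0 − 9.81 = 9.190 kN/m³. Depth below WT = 6.7 m.
σ'_h at WT = K_a γ d_w = 16.75 kPa; at base = 16.75 + K_a γ' × 6.7 = 36.70 kPa.
P₁ (0–3.4 m) = ½×16.75×3.4 = 28.47. P₂ (3.4–10.1 m) = ½(16.75+36.70)×6.7 = 179.0.
P_w = ½ γ_w h₂² = 0.5×9.81×6.7² = 220.2. Total = 28.47+179.0+220.2 = 427.7 kN/m.

428 kN/m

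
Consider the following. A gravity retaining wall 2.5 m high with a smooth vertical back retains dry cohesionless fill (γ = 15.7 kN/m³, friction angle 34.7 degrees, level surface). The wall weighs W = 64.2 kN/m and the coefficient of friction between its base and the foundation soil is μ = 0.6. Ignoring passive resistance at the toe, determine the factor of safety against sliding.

K_a = tan²(45° − 34.7°/2) = 0.2745.
P_a = ½K_aγH² = 0.5×0.2745×15.7×2.5² = 13.47 kN/m, acting at H/3 = 0.8333 m above the base.
FS_sliding = μW / P_a = 0.6×64.2 / 13.47 = 2.860.

2.86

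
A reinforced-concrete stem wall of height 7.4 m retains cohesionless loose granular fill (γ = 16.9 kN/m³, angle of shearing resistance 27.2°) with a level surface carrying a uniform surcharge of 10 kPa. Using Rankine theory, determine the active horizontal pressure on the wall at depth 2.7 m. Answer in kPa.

K_a = (1 − sin φ)/(1 + sin φ) = 0.3726.
σ_v = γz + q = 16.9 × 2.7 + 10 = 55.63 kPa.
σ_h = K_a σ_v = 0.3726 × 55.63 = 20.73 kPa.

20.7 kPa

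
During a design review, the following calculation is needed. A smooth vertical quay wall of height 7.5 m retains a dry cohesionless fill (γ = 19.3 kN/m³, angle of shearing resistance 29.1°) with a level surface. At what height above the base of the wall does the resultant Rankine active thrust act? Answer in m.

2.50 m

K_a = 0.3456.
The pressure distribution is triangular, so the resultant acts at H/3 above the base = 7.5/3 = 2.500 m.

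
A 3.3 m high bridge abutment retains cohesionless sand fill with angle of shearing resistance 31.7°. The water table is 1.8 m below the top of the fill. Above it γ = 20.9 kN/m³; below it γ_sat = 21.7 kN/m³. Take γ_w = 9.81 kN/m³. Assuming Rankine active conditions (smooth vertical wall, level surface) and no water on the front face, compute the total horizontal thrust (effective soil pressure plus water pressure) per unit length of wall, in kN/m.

K_a = tan²(45° − φ/2) = 0.3111.
γ' = 21.7 − 9.81 = 11.89 kN/m³. Depth below WT = 1.5 m.
σ'_h at WT = K_a γ d_w = 11.70 kPa; at base = 11.70 + K_a γ' × 1.5 = 17.25 kPa.
P₁ (0–1.8 m) = ½×11.70×1.8 = 10.53. P₂ (1.8–3.3 m) = ½(11.70+17.25)×1.5 = 21.71.
P_w = ½ γ_w h₂² = 0.5×9.81×1.5² = 11.04. Total = 10.53+21.71+11.04 = 43.28 kN/m.

43.3 kN/m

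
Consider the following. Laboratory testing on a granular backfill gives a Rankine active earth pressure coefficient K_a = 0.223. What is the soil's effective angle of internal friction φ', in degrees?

39.4°

K_a = tan²(45° − φ/2) ⇒ 45° − φ/2 = arctan(√0.223) = 25.28°.
φ = 2(45° − 25.28°) = 39.44°.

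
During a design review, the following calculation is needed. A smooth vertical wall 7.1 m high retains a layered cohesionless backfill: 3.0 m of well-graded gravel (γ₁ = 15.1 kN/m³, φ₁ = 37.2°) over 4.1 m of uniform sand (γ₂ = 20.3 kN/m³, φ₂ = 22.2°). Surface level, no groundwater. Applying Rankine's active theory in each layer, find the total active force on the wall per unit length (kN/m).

178 kN/m

K_a1 = tan²(45°−37.2°/2) = 0.2464; K_a2 = tan²(45°−22.2°/2) = 0.4515.
Layer 1: σ at base = K_a1 γ₁ h₁ = 11.16 kPa; P₁ = ½×11.16×3.0 = 16.74.
Layer 2: σ_v at top = γ₁h₁ = 45.30; σ_h top = K_a2×45.30 = 20.46; σ_h base = K_a2×(45.30+20.3×4.1) = 58.04.
P₂ = ½(20.46+58.04)×4.1 = 160.9. Total P_a = 16.74+160.9 = 177.7 kN/m.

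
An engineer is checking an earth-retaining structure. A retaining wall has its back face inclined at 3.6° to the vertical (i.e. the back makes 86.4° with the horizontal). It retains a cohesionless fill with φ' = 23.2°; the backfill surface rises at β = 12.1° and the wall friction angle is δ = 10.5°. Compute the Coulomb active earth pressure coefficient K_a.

K_a = sin²(α+φ) / [sin²α · sin(α−δ) · (1 + √{sin(φ+δ)sin(φ−β) / (sin(α−δ)sin(α+β))})²].
With α = 86.4°, φ = 23.2°, δ = 10.5°, β = 12.1°: K_a = 0.5165.

0.516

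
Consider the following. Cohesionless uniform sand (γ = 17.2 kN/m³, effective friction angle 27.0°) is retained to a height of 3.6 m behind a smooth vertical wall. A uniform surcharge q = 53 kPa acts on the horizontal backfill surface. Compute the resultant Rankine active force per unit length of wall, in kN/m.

K_a = tan²(45° − φ/2) = 0.3755.
Soil triangle: ½ K_a γ H² = 0.5×0.3755×17.2×3.6² = 41.85 kN/m.
Surcharge rectangle: K_a q H = 0.3755×53×3.6 = 71.65 kN/m.
Total = 41.85 + 71.65 = 113.5 kN/m.

114 kN/m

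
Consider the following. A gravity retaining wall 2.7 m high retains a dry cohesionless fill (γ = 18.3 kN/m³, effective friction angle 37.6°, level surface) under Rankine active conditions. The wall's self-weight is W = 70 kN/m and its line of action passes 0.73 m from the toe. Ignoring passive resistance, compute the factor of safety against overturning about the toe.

3.52

K_a = tan²(45° − 37.6°/2) = 0.2421.
P_a = ½K_aγH² = 0.5×0.2421×18.3×2.7² = 16.15 kN/m, acting at H/3 = 0.9000 m above the base.
Overturning moment M_o = P_a × H/3 = 16.15 × 0.9000 = 14.54.
Resisting moment M_r = W × 0.73 = 70 × 0.73 = 51.10.
FS_overturning = M_r/M_o = 51.10/14.54 = 3.516.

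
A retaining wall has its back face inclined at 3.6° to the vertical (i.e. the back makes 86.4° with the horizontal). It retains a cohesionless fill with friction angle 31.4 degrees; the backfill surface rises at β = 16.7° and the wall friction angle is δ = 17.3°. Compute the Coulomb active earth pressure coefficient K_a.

0.396

K_a = sin²(α+φ) / [sin²α · sin(α−δ) · (1 + √{sin(φ+δ)sin(φ−β) / (sin(α−δ)sin(α+β))})²].
With α = 86.4°, φ = 31.4°, δ = 17.3°, β = 16.7°: K_a = 0.3957.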